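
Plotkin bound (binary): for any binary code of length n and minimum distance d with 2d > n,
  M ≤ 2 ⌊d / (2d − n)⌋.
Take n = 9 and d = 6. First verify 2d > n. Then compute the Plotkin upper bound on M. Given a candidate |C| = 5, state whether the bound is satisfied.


Plotkin bound M ≤ 4; given |C| = 5 > bound (violated).

Check applicability: 2d = 12, n = 9.
2d − n = 3 > 0, so Plotkin applies.
Compute d/(2d−n) = 6/3 ≈ 2.0000.
⌊d/(2d−n)⌋ = 2.
Plotkin bound: M ≤ 2·2 = 4.
Given |C| = 5, check: VIOLATED.
This |C| is above the Plotkin bound, so no binary code with n = 9, d = 6 and 5 codewords exists.


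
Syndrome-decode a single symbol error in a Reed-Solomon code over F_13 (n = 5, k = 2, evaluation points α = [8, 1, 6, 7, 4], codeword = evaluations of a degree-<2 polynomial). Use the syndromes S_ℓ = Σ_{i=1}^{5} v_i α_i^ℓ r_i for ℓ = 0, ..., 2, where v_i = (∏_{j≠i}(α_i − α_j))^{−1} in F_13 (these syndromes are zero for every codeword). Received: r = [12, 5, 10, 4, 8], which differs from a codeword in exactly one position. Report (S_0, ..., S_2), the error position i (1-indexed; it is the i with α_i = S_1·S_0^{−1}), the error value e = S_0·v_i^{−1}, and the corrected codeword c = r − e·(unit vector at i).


S = (4, 2, 1), error at position 4, error magnitude e = 6, c = [12, 5, 10, 11, 8].

Step 1: column multipliers v_i = (∏_{j≠i}(α_i − α_j))^{−1} mod 13.
  i = 1 (α = 8): (8−1)(8−6)(8−7)(8−4) = 7·2·1·4 = 56 ≡ 4, so v_1 = 4^{−1} = 10 (mod 13).
  i = 2 (α = 1): (1−8)(1−6)(1−7)(1−4) = (−7)·(−5)·(−6)·(−3) = 630 ≡ 6, so v_2 = 6^{−1} = 11 (mod 13).
  i = 3 (α = 6): (6−8)(6−1)(6−7)(6−4) = (−2)·5·(−1)·2 = 20 ≡ 7, so v_3 = 7^{−1} = 2 (mod 13).
  i = 4 (α = 7): (7−8)(7−1)(7−6)(7−4) = (−1)·6·1·3 = −18 ≡ 8, so v_4 = 8^{−1} = 5 (mod 13).
  i = 5 (α = 4): (4−8)(4−1)(4−6)(4−7) = (−4)·3·(−2)·(−3) = −72 ≡ 6, so v_5 = 6^{−1} = 11 (mod 13).
  v = [10, 11, 2, 5, 11].
Step 2: syndromes of r = [12, 5, 10, 4, 8] (all sums mod 13).
  S_0 = Σ v_i r_i = 10·12 + 11·5 + 2·10 + 5·4 + 11·8 = 303 ≡ 4.
  S_1 = Σ v_i α_i r_i = 10·8·12 + 11·1·5 + 2·6·10 + 5·7·4 + 11·4·8 = 1627 ≡ 2.
  α_i^2 mod 13 = [12, 1, 10, 10, 3].
  S_2 = Σ v_i α_i^2 r_i = 10·12·12 + 11·1·5 + 2·10·10 + 5·10·4 + 11·3·8 = 2159 ≡ 1.
  S = (4, 2, 1) ≠ 0, so r is not a codeword (an error is present).
Step 3: locate the error. For a single error e at position i, S_ℓ = v_i·e·α_i^ℓ, so α_err = S_1/S_0.
  S_0^{−1} = 4^{−1} = 10 (mod 13), so α_err = 2·10 = 20 ≡ 7 = α_4. Error position i = 4.
  Consistency check: S_2/S_1 = 1·7 = 7 ≡ 7 = α_err ✓ (single-error assumption holds).
Step 4: error magnitude e = S_0/v_4 = S_0·∏_{j≠4}(α_4 − α_j) = 4·8 = 32 ≡ 6 (mod 13).
Step 5: correct position 4: c_4 = r_4 − e = 4 − 6 ≡ 11 (mod 13). Hence c = [12, 5, 10, 11, 8].
  Check: interpolating c through the α_i gives m(x) = 4 + 1·x (degree < 2) with m(α_i) = c_i for every i, so c is indeed a codeword.


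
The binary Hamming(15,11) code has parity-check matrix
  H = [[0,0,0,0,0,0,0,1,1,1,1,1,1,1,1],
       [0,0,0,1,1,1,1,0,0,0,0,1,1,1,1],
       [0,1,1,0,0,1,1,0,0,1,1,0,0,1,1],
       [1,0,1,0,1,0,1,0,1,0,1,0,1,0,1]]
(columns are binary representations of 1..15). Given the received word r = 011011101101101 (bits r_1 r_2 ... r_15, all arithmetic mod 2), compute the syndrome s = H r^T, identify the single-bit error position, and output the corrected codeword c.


s = (1, 0, 0, 0)^T, error position = 8, corrected codeword c = 011011111101101

Compute s = H r^T mod 2 one row at a time:
  s_1 = 0 + 1 + 1 + 0 + 1 + 1 + 0 + 1 = 5 ≡ 1 (mod 2).
  s_2 = 0 + 1 + 1 + 1 + 1 + 1 + 0 + 1 = 6 ≡ 0 (mod 2).
  s_3 = 1 + 1 + 1 + 1 + 1 + 0 + 0 + 1 = 6 ≡ 0 (mod 2).
  s_4 = 0 + 1 + 1 + 1 + 1 + 0 + 1 + 1 = 6 ≡ 0 (mod 2).
s = (1, 0, 0, 0)^T — this equals column 8 of H (binary 1000), so error is at position 8.
Correct: flip bit 8 of r = 011011101101101 to get c = 011011111101101.


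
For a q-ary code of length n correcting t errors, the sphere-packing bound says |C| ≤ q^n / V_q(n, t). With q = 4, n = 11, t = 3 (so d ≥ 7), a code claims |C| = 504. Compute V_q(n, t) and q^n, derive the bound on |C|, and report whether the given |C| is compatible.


V_q(n, t) = 4984, q^n = 4194304, Hamming bound = 841, |C| = 504 ≤ bound (satisfied).

Step 1: Compute V_q(n, t) = Σ_{j=0}^3 C(n, j) (q−1)^j.
  j = 0: C(11,0)·(3)^0 = 1·1 = 1.
  j = 1: C(11,1)·(3)^1 = 11·3 = 33.
  j = 2: C(11,2)·(3)^2 = 55·9 = 495.
  j = 3: C(11,3)·(3)^3 = 165·27 = 4455.
  V_q(n, t) = 1 + 33 + 495 + 4455 = 4984.
Step 2: q^n = 4^11 = 4194304.
Step 3: Hamming bound ⌊q^n / V_q(n,t)⌋ = ⌊4194304/4984⌋ = 841.
Step 4: Compare |C| = 504 to 841: satisfied.
The claimed |C| lies below the Hamming bound.


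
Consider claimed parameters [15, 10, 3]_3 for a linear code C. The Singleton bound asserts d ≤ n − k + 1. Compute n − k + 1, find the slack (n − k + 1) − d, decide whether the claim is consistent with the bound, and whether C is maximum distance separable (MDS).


Singleton RHS = n − k + 1 = 6, slack = 3, bound satisfied, not MDS.

Singleton bound: d ≤ n − k + 1.
Here n = 15, k = 10, so n − k + 1 = 6.
Given d = 3, check d ≤ 6: YES.
Slack = (n − k + 1) − d = 3.
The code is NOT MDS (slack = 3 > 0).
Description: the claimed parameters are [15, 10, 3]_3; such a code would be non-MDS.


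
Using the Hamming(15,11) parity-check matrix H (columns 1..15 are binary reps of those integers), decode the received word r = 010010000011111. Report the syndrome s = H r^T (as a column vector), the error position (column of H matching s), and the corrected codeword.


s = (1, 1, 0, 0)^T, error position = 12, corrected codeword c = 010010000010111

Compute s = H r^T mod 2 one row at a time:
  s_1 = 0 + 0 + 0 + 1 + 1 + 1 + 1 + 1 = 5 ≡ 1 (mod 2).
  s_2 = 0 + 1 + 0 + 0 + 1 + 1 + 1 + 1 = 5 ≡ 1 (mod 2).
  s_3 = 1 + 0 + 0 + 0 + 0 + 1 + 1 + 1 = 4 ≡ 0 (mod 2).
  s_4 = 0 + 0 + 1 + 0 + 0 + 1 + 1 + 1 = 4 ≡ 0 (mod 2).
s = (1, 1, 0, 0)^T — this equals column 12 of H (binary 1100), so error is at position 12.
Correct: flip bit 12 of r = 010010000011111 to get c = 010010000010111.


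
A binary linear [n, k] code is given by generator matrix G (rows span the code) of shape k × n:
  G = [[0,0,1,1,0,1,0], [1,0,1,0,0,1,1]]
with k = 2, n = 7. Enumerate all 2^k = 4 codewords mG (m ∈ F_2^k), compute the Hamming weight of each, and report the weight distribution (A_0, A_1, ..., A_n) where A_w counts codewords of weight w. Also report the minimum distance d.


Weight distribution: A_0 = 1, A_3 = 2, A_4 = 1. Minimum distance d = 3.

Enumerate all 2^2 = 4 messages m ∈ F_2^2.
For each, compute codeword c = mG in F_2^7, then tally its weight.
  m = 00 → c = 0000000, weight = 0.
  m = 10 → c = 0011010, weight = 3.
  m = 01 → c = 1010011, weight = 4.
  m = 11 → c = 1001001, weight = 3.
Tally weights:
  weight 0: 1 codewords.
  weight 3: 2 codewords.
  weight 4: 1 codewords.
Minimum distance d = smallest w > 0 with A_w > 0 = 3.
Sanity: Σ A_w = 4 = 2^2 = 4 ✓.


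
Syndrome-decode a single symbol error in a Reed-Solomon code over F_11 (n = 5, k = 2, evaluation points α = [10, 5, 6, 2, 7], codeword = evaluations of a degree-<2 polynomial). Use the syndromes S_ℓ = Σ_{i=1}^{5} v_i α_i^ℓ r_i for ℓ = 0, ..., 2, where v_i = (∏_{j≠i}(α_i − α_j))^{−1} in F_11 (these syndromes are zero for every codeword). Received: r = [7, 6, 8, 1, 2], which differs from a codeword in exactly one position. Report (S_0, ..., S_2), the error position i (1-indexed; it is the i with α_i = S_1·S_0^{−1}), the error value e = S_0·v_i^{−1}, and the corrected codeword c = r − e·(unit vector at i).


S = (3, 7, 9), error at position 3, error magnitude e = 4, c = [7, 6, 4, 1, 2].

Step 1: column multipliers v_i = (∏_{j≠i}(α_i − α_j))^{−1} mod 11.
  i = 1 (α = 10): (10−5)(10−6)(10−2)(10−7) = 5·4·8·3 = 480 ≡ 7, so v_1 = 7^{−1} = 8 (mod 11).
  i = 2 (α = 5): (5−10)(5−6)(5−2)(5−7) = (−5)·(−1)·3·(−2) = −30 ≡ 3, so v_2 = 3^{−1} = 4 (mod 11).
  i = 3 (α = 6): (6−10)(6−5)(6−2)(6−7) = (−4)·1·4·(−1) = 16 ≡ 5, so v_3 = 5^{−1} = 9 (mod 11).
  i = 4 (α = 2): (2−10)(2−5)(2−6)(2−7) = (−8)·(−3)·(−4)·(−5) = 480 ≡ 7, so v_4 = 7^{−1} = 8 (mod 11).
  i = 5 (α = 7): (7−10)(7−5)(7−6)(7−2) = (−3)·2·1·5 = −30 ≡ 3, so v_5 = 3^{−1} = 4 (mod 11).
  v = [8, 4, 9, 8, 4].
Step 2: syndromes of r = [7, 6, 8, 1, 2] (all sums mod 11).
  S_0 = Σ v_i r_i = 8·7 + 4·6 + 9·8 + 8·1 + 4·2 = 168 ≡ 3.
  S_1 = Σ v_i α_i r_i = 8·10·7 + 4·5·6 + 9·6·8 + 8·2·1 + 4·7·2 = 1184 ≡ 7.
  α_i^2 mod 11 = [1, 3, 3, 4, 5].
  S_2 = Σ v_i α_i^2 r_i = 8·1·7 + 4·3·6 + 9·3·8 + 8·4·1 + 4·5·2 = 416 ≡ 9.
  S = (3, 7, 9) ≠ 0, so r is not a codeword (an error is present).
Step 3: locate the error. For a single error e at position i, S_ℓ = v_i·e·α_i^ℓ, so α_err = S_1/S_0.
  S_0^{−1} = 3^{−1} = 4 (mod 11), so α_err = 7·4 = 28 ≡ 6 = α_3. Error position i = 3.
  Consistency check: S_2/S_1 = 9·8 = 72 ≡ 6 = α_err ✓ (single-error assumption holds).
Step 4: error magnitude e = S_0/v_3 = S_0·∏_{j≠3}(α_3 − α_j) = 3·5 = 15 ≡ 4 (mod 11).
Step 5: correct position 3: c_3 = r_3 − e = 8 − 4 ≡ 4 (mod 11). Hence c = [7, 6, 4, 1, 2].
  Check: interpolating c through the α_i gives m(x) = 5 + 9·x (degree < 2) with m(α_i) = c_i for every i, so c is indeed a codeword.


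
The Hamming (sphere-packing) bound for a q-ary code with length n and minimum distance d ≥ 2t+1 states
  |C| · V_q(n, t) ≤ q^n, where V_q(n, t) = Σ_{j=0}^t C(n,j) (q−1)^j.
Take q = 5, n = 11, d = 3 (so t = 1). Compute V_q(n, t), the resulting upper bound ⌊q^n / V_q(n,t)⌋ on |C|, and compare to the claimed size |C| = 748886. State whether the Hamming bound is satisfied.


V_q(n, t) = 45, q^n = 48828125, Hamming bound = 1085069, |C| = 748886 ≤ bound (satisfied).

Step 1: Compute V_q(n, t) = Σ_{j=0}^1 C(n, j) (q−1)^j.
  j = 0: C(11,0)·(4)^0 = 1·1 = 1.
  j = 1: C(11,1)·(4)^1 = 11·4 = 44.
  V_q(n, t) = 1 + 44 = 45.
Step 2: q^n = 5^11 = 48828125.
Step 3: Hamming bound ⌊q^n / V_q(n,t)⌋ = ⌊48828125/45⌋ = 1085069.
Step 4: Compare |C| = 748886 to 1085069: satisfied.
The claimed |C| lies below the Hamming bound.


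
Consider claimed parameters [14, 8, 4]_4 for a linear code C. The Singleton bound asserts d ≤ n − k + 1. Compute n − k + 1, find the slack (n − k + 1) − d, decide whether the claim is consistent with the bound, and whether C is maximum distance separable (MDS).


Singleton RHS = n − k + 1 = 7, slack = 3, bound satisfied, not MDS.

Singleton bound: d ≤ n − k + 1.
Here n = 14, k = 8, so n − k + 1 = 7.
Given d = 4, check d ≤ 7: YES.
Slack = (n − k + 1) − d = 3.
The code is NOT MDS (slack = 3 > 0).
Description: the claimed parameters are [14, 8, 4]_4; such a code would be non-MDS.


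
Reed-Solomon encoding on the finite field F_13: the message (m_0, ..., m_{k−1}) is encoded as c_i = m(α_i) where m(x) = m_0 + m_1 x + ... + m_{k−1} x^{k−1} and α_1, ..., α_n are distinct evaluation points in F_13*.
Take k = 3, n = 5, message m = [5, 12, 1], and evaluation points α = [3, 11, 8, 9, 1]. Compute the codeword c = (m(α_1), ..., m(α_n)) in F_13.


c = [11, 11, 9, 12, 5]

Message polynomial: m(x) = 5 + 12·x + 1·x^2 (mod 13).
For each evaluation point α_i, compute m(α_i) mod 13:
  α_1 = 3: Horner steps 1 → 2 → 11, so m(3) = 11.
  α_2 = 11: Horner steps 1 → 10 → 11, so m(11) = 11.
  α_3 = 8: Horner steps 1 → 7 → 9, so m(8) = 9.
  α_4 = 9: Horner steps 1 → 8 → 12, so m(9) = 12.
  α_5 = 1: Horner steps 1 → 0 → 5, so m(1) = 5.
Codeword c = [11, 11, 9, 12, 5] ∈ F_13^5.


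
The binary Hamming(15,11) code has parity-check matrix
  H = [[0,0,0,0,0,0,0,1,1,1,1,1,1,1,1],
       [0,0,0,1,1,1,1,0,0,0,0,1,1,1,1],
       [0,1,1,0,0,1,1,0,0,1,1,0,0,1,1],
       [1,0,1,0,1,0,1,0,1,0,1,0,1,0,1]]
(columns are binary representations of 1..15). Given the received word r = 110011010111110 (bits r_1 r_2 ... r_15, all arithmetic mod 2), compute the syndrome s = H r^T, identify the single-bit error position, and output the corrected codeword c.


s = (0, 1, 1, 0)^T, error position = 6, corrected codeword c = 110010010111110

Compute s = H r^T mod 2 one row at a time:
  s_1 = 1 + 0 + 1 + 1 + 1 + 1 + 1 + 0 = 6 ≡ 0 (mod 2).
  s_2 = 0 + 1 + 1 + 0 + 1 + 1 + 1 + 0 = 5 ≡ 1 (mod 2).
  s_3 = 1 + 0 + 1 + 0 + 1 + 1 + 1 + 0 = 5 ≡ 1 (mod 2).
  s_4 = 1 + 0 + 1 + 0 + 0 + 1 + 1 + 0 = 4 ≡ 0 (mod 2).
s = (0, 1, 1, 0)^T — this equals column 6 of H (binary 0110), so error is at position 6.
Correct: flip bit 6 of r = 110011010111110 to get c = 110010010111110.


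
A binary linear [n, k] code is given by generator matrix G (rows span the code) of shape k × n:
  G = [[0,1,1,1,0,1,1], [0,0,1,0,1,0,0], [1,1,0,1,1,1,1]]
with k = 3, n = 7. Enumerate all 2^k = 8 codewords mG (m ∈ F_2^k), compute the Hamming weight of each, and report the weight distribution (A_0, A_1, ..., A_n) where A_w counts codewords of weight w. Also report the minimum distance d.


Weight distribution: A_0 = 1, A_1 = 1, A_2 = 1, A_3 = 1, A_5 = 2, A_6 = 2. Minimum distance d = 1.

Enumerate all 2^3 = 8 messages m ∈ F_2^3.
For each, compute codeword c = mG in F_2^7, then tally its weight.
  m = 000 → c = 0000000, weight = 0.
  m = 100 → c = 0111011, weight = 5.
  m = 010 → c = 0010100, weight = 2.
  m = 110 → c = 0101111, weight = 5.
  m = 001 → c = 1101111, weight = 6.
  m = 101 → c = 1010100, weight = 3.
  m = 011 → c = 1111011, weight = 6.
  m = 111 → c = 1000000, weight = 1.
Tally weights:
  weight 0: 1 codewords.
  weight 1: 1 codewords.
  weight 2: 1 codewords.
  weight 3: 1 codewords.
  weight 5: 2 codewords.
  weight 6: 2 codewords.
Minimum distance d = smallest w > 0 with A_w > 0 = 1.
Sanity: Σ A_w = 8 = 2^3 = 8 ✓.


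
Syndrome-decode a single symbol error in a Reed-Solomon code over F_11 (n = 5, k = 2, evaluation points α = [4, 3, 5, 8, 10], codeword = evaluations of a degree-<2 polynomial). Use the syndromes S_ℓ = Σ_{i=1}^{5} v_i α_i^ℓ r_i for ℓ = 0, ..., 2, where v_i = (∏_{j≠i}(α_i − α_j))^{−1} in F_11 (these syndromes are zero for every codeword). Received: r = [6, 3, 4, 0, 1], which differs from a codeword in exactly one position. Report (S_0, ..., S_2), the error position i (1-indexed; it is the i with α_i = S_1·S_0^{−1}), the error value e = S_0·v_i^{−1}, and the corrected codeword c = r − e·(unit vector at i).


S = (7, 6, 2), error at position 1, error magnitude e = 8, c = [9, 3, 4, 0, 1].

Step 1: column multipliers v_i = (∏_{j≠i}(α_i − α_j))^{−1} mod 11.
  i = 1 (α = 4): (4−3)(4−5)(4−8)(4−10) = 1·(−1)·(−4)·(−6) = −24 ≡ 9, so v_1 = 9^{−1} = 5 (mod 11).
  i = 2 (α = 3): (3−4)(3−5)(3−8)(3−10) = (−1)·(−2)·(−5)·(−7) = 70 ≡ 4, so v_2 = 4^{−1} = 3 (mod 11).
  i = 3 (α = 5): (5−4)(5−3)(5−8)(5−10) = 1·2·(−3)·(−5) = 30 ≡ 8, so v_3 = 8^{−1} = 7 (mod 11).
  i = 4 (α = 8): (8−4)(8−3)(8−5)(8−10) = 4·5·3·(−2) = −120 ≡ 1, so v_4 = 1^{−1} = 1 (mod 11).
  i = 5 (α = 10): (10−4)(10−3)(10−5)(10−8) = 6·7·5·2 = 420 ≡ 2, so v_5 = 2^{−1} = 6 (mod 11).
  v = [5, 3, 7, 1, 6].
Step 2: syndromes of r = [6, 3, 4, 0, 1] (all sums mod 11).
  S_0 = Σ v_i r_i = 5·6 + 3·3 + 7·4 + 1·0 + 6·1 = 73 ≡ 7.
  S_1 = Σ v_i α_i r_i = 5·4·6 + 3·3·3 + 7·5·4 + 1·8·0 + 6·10·1 = 347 ≡ 6.
  α_i^2 mod 11 = [5, 9, 3, 9, 1].
  S_2 = Σ v_i α_i^2 r_i = 5·5·6 + 3·9·3 + 7·3·4 + 1·9·0 + 6·1·1 = 321 ≡ 2.
  S = (7, 6, 2) ≠ 0, so r is not a codeword (an error is present).
Step 3: locate the error. For a single error e at position i, S_ℓ = v_i·e·α_i^ℓ, so α_err = S_1/S_0.
  S_0^{−1} = 7^{−1} = 8 (mod 11), so α_err = 6·8 = 48 ≡ 4 = α_1. Error position i = 1.
  Consistency check: S_2/S_1 = 2·2 = 4 ≡ 4 = α_err ✓ (single-error assumption holds).
Step 4: error magnitude e = S_0/v_1 = S_0·∏_{j≠1}(α_1 − α_j) = 7·9 = 63 ≡ 8 (mod 11).
Step 5: correct position 1: c_1 = r_1 − e = 6 − 8 ≡ 9 (mod 11). Hence c = [9, 3, 4, 0, 1].
  Check: interpolating c through the α_i gives m(x) = 7 + 6·x (degree < 2) with m(α_i) = c_i for every i, so c is indeed a codeword.


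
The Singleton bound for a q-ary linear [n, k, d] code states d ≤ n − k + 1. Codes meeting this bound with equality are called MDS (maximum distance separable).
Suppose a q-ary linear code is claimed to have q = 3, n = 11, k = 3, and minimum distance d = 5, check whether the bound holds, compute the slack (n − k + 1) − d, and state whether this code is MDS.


Singleton RHS = n − k + 1 = 9, slack = 4, bound satisfied, not MDS.

Singleton bound: d ≤ n − k + 1.
Here n = 11, k = 3, so n − k + 1 = 9.
Given d = 5, check d ≤ 9: YES.
Slack = (n − k + 1) − d = 4.
The code is NOT MDS (slack = 4 > 0).
Description: the claimed parameters are [11, 3, 5]_3; such a code would be non-MDS.


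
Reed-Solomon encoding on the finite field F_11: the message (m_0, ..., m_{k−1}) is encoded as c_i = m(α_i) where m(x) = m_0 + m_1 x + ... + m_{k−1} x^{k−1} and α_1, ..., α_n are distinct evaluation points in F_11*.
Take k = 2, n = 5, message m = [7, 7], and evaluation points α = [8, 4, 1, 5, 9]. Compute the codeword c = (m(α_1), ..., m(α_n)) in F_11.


c = [8, 2, 3, 9, 4]

Message polynomial: m(x) = 7 + 7·x (mod 11).
For each evaluation point α_i, compute m(α_i) mod 11:
  α_1 = 8: Horner steps 7 → 8, so m(8) = 8.
  α_2 = 4: Horner steps 7 → 2, so m(4) = 2.
  α_3 = 1: Horner steps 7 → 3, so m(1) = 3.
  α_4 = 5: Horner steps 7 → 9, so m(5) = 9.
  α_5 = 9: Horner steps 7 → 4, so m(9) = 4.
Codeword c = [8, 2, 3, 9, 4] ∈ F_11^5.


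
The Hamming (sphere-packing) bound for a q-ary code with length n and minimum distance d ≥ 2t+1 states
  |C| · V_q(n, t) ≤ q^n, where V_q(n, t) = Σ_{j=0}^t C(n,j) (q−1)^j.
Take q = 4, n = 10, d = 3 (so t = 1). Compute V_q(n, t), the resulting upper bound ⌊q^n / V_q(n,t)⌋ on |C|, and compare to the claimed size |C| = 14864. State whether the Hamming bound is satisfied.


V_q(n, t) = 31, q^n = 1048576, Hamming bound = 33825, |C| = 14864 ≤ bound (satisfied).

Step 1: Compute V_q(n, t) = Σ_{j=0}^1 C(n, j) (q−1)^j.
  j = 0: C(10,0)·(3)^0 = 1·1 = 1.
  j = 1: C(10,1)·(3)^1 = 10·3 = 30.
  V_q(n, t) = 1 + 30 = 31.
Step 2: q^n = 4^10 = 1048576.
Step 3: Hamming bound ⌊q^n / V_q(n,t)⌋ = ⌊1048576/31⌋ = 33825.
Step 4: Compare |C| = 14864 to 33825: satisfied.
The claimed |C| lies below the Hamming bound.


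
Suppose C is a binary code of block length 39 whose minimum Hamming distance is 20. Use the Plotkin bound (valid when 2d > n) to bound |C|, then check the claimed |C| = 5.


Plotkin bound M ≤ 40; given |C| = 5 ≤ bound (satisfied).

Check applicability: 2d = 40, n = 39.
2d − n = 1 > 0, so Plotkin applies.
Compute d/(2d−n) = 20/1 ≈ 20.0000.
⌊d/(2d−n)⌋ = 20.
Plotkin bound: M ≤ 2·20 = 40.
Given |C| = 5, check: satisfied.
This |C| is below the Plotkin bound.


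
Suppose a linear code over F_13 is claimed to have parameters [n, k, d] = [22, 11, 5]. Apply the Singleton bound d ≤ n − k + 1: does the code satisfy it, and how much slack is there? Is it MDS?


Singleton RHS = n − k + 1 = 12, slack = 7, bound satisfied, not MDS.

Singleton bound: d ≤ n − k + 1.
Here n = 22, k = 11, so n − k + 1 = 12.
Given d = 5, check d ≤ 12: YES.
Slack = (n − k + 1) − d = 7.
The code is NOT MDS (slack = 7 > 0).
Description: the claimed parameters are [22, 11, 5]_13; such a code would be non-MDS.


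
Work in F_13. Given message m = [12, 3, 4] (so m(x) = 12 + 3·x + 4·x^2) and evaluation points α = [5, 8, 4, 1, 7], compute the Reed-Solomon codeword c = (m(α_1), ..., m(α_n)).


c = [10, 6, 10, 6, 8]

Message polynomial: m(x) = 12 + 3·x + 4·x^2 (mod 13).
For each evaluation point α_i, compute m(α_i) mod 13:
  α_1 = 5: Horner steps 4 → 10 → 10, so m(5) = 10.
  α_2 = 8: Horner steps 4 → 9 → 6, so m(8) = 6.
  α_3 = 4: Horner steps 4 → 6 → 10, so m(4) = 10.
  α_4 = 1: Horner steps 4 → 7 → 6, so m(1) = 6.
  α_5 = 7: Horner steps 4 → 5 → 8, so m(7) = 8.
Codeword c = [10, 6, 10, 6, 8] ∈ F_13^5.


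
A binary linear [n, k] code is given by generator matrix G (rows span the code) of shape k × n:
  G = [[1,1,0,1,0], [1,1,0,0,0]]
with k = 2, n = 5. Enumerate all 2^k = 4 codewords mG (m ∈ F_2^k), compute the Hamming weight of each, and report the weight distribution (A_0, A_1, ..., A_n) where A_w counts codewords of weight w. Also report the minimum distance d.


Weight distribution: A_0 = 1, A_1 = 1, A_2 = 1, A_3 = 1. Minimum distance d = 1.

Enumerate all 2^2 = 4 messages m ∈ F_2^2.
For each, compute codeword c = mG in F_2^5, then tally its weight.
  m = 00 → c = 00000, weight = 0.
  m = 10 → c = 11010, weight = 3.
  m = 01 → c = 11000, weight = 2.
  m = 11 → c = 00010, weight = 1.
Tally weights:
  weight 0: 1 codewords.
  weight 1: 1 codewords.
  weight 2: 1 codewords.
  weight 3: 1 codewords.
Minimum distance d = smallest w > 0 with A_w > 0 = 1.
Sanity: Σ A_w = 4 = 2^2 = 4 ✓.


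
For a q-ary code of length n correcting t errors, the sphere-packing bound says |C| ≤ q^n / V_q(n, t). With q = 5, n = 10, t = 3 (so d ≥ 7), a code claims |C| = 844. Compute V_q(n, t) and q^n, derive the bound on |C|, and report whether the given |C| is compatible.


V_q(n, t) = 8441, q^n = 9765625, Hamming bound = 1156, |C| = 844 ≤ bound (satisfied).

Step 1: Compute V_q(n, t) = Σ_{j=0}^3 C(n, j) (q−1)^j.
  j = 0: C(10,0)·(4)^0 = 1·1 = 1.
  j = 1: C(10,1)·(4)^1 = 10·4 = 40.
  j = 2: C(10,2)·(4)^2 = 45·16 = 720.
  j = 3: C(10,3)·(4)^3 = 120·64 = 7680.
  V_q(n, t) = 1 + 40 + 720 + 7680 = 8441.
Step 2: q^n = 5^10 = 9765625.
Step 3: Hamming bound ⌊q^n / V_q(n,t)⌋ = ⌊9765625/8441⌋ = 1156.
Step 4: Compare |C| = 844 to 1156: satisfied.
The claimed |C| lies below the Hamming bound.


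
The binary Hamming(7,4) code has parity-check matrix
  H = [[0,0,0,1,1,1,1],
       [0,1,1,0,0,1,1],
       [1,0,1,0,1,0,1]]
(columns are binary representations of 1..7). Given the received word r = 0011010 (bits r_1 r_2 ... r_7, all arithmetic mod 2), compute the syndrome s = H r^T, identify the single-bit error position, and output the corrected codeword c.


s = (0, 0, 1)^T, error position = 1, corrected codeword c = 1011010

Compute s = H r^T mod 2 one row at a time:
  s_1 = 1 + 0 + 1 + 0 = 2 ≡ 0 (mod 2).
  s_2 = 0 + 1 + 1 + 0 = 2 ≡ 0 (mod 2).
  s_3 = 0 + 1 + 0 + 0 = 1 ≡ 1 (mod 2).
s = (0, 0, 1)^T — this equals column 1 of H (binary 001), so error is at position 1.
Correct: flip bit 1 of r = 0011010 to get c = 1011010.


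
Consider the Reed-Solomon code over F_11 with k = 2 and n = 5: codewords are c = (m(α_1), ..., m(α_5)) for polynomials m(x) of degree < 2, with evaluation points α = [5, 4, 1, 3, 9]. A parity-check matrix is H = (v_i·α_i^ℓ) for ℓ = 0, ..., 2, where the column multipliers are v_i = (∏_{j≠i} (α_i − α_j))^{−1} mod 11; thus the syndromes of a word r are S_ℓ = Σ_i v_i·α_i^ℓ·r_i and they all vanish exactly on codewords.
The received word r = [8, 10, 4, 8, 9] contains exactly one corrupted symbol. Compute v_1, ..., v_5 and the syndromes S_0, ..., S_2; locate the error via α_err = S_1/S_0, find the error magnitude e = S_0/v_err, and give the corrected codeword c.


S = (7, 2, 10), error at position 1, error magnitude e = 7, c = [1, 10, 4, 8, 9].

Step 1: column multipliers v_i = (∏_{j≠i}(α_i − α_j))^{−1} mod 11.
  i = 1 (α = 5): (5−4)(5−1)(5−3)(5−9) = 1·4·2·(−4) = −32 ≡ 1, so v_1 = 1^{−1} = 1 (mod 11).
  i = 2 (α = 4): (4−5)(4−1)(4−3)(4−9) = (−1)·3·1·(−5) = 15 ≡ 4, so v_2 = 4^{−1} = 3 (mod 11).
  i = 3 (α = 1): (1−5)(1−4)(1−3)(1−9) = (−4)·(−3)·(−2)·(−8) = 192 ≡ 5, so v_3 = 5^{−1} = 9 (mod 11).
  i = 4 (α = 3): (3−5)(3−4)(3−1)(3−9) = (−2)·(−1)·2·(−6) = −24 ≡ 9, so v_4 = 9^{−1} = 5 (mod 11).
  i = 5 (α = 9): (9−5)(9−4)(9−1)(9−3) = 4·5·8·6 = 960 ≡ 3, so v_5 = 3^{−1} = 4 (mod 11).
  v = [1, 3, 9, 5, 4].
Step 2: syndromes of r = [8, 10, 4, 8, 9] (all sums mod 11).
  S_0 = Σ v_i r_i = 1·8 + 3·10 + 9·4 + 5·8 + 4·9 = 150 ≡ 7.
  S_1 = Σ v_i α_i r_i = 1·5·8 + 3·4·10 + 9·1·4 + 5·3·8 + 4·9·9 = 640 ≡ 2.
  α_i^2 mod 11 = [3, 5, 1, 9, 4].
  S_2 = Σ v_i α_i^2 r_i = 1·3·8 + 3·5·10 + 9·1·4 + 5·9·8 + 4·4·9 = 714 ≡ 10.
  S = (7, 2, 10) ≠ 0, so r is not a codeword (an error is present).
Step 3: locate the error. For a single error e at position i, S_ℓ = v_i·e·α_i^ℓ, so α_err = S_1/S_0.
  S_0^{−1} = 7^{−1} = 8 (mod 11), so α_err = 2·8 = 16 ≡ 5 = α_1. Error position i = 1.
  Consistency check: S_2/S_1 = 10·6 = 60 ≡ 5 = α_err ✓ (single-error assumption holds).
Step 4: error magnitude e = S_0/v_1 = S_0·∏_{j≠1}(α_1 − α_j) = 7·1 = 7 ≡ 7 (mod 11).
Step 5: correct position 1: c_1 = r_1 − e = 8 − 7 ≡ 1 (mod 11). Hence c = [1, 10, 4, 8, 9].
  Check: interpolating c through the α_i gives m(x) = 2 + 2·x (degree < 2) with m(α_i) = c_i for every i, so c is indeed a codeword.


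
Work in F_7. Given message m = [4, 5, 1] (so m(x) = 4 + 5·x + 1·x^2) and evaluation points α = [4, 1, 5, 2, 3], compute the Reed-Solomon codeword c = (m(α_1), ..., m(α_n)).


c = [5, 3, 5, 4, 0]

Message polynomial: m(x) = 4 + 5·x + 1·x^2 (mod 7).
For each evaluation point α_i, compute m(α_i) mod 7:
  α_1 = 4: Horner steps 1 → 2 → 5, so m(4) = 5.
  α_2 = 1: Horner steps 1 → 6 → 3, so m(1) = 3.
  α_3 = 5: Horner steps 1 → 3 → 5, so m(5) = 5.
  α_4 = 2: Horner steps 1 → 0 → 4, so m(2) = 4.
  α_5 = 3: Horner steps 1 → 1 → 0, so m(3) = 0.
Codeword c = [5, 3, 5, 4, 0] ∈ F_7^5.


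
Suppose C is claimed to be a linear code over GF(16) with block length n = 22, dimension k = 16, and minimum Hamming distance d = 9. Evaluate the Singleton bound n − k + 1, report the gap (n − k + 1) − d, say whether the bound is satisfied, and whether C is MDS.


Singleton RHS = n − k + 1 = 7, slack = -2, bound violated (no such code; not MDS).

Singleton bound: d ≤ n − k + 1.
Here n = 22, k = 16, so n − k + 1 = 7.
Given d = 9, check d ≤ 7: NO.
Slack = (n − k + 1) − d = -2.
The slack is negative: d = 9 exceeds n − k + 1 = 7 by 2, so the Singleton bound is violated and no linear [22, 16, 9]_16 code can exist. In particular it is not MDS (MDS requires d = n − k + 1 exactly).
Description: the claimed parameters are [22, 16, 9]_16; such a code would be impossible (violates the Singleton bound).


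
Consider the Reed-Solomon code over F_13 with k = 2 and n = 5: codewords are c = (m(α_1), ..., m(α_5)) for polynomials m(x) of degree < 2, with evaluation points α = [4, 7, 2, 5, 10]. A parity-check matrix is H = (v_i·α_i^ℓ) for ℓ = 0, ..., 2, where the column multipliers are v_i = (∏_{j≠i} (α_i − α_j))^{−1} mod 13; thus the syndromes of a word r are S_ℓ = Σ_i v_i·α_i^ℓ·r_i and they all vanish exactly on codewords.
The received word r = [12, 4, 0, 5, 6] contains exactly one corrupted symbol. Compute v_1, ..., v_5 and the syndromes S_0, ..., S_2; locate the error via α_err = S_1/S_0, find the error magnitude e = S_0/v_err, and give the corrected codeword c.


S = (2, 7, 5), error at position 5, error magnitude e = 10, c = [12, 4, 0, 5, 9].

Step 1: column multipliers v_i = (∏_{j≠i}(α_i − α_j))^{−1} mod 13.
  i = 1 (α = 4): (4−7)(4−2)(4−5)(4−10) = (−3)·2·(−1)·(−6) = −36 ≡ 3, so v_1 = 3^{−1} = 9 (mod 13).
  i = 2 (α = 7): (7−4)(7−2)(7−5)(7−10) = 3·5·2·(−3) = −90 ≡ 1, so v_2 = 1^{−1} = 1 (mod 13).
  i = 3 (α = 2): (2−4)(2−7)(2−5)(2−10) = (−2)·(−5)·(−3)·(−8) = 240 ≡ 6, so v_3 = 6^{−1} = 11 (mod 13).
  i = 4 (α = 5): (5−4)(5−7)(5−2)(5−10) = 1·(−2)·3·(−5) = 30 ≡ 4, so v_4 = 4^{−1} = 10 (mod 13).
  i = 5 (α = 10): (10−4)(10−7)(10−2)(10−5) = 6·3·8·5 = 720 ≡ 5, so v_5 = 5^{−1} = 8 (mod 13).
  v = [9, 1, 11, 10, 8].
Step 2: syndromes of r = [12, 4, 0, 5, 6] (all sums mod 13).
  S_0 = Σ v_i r_i = 9·12 + 1·4 + 11·0 + 10·5 + 8·6 = 210 ≡ 2.
  S_1 = Σ v_i α_i r_i = 9·4·12 + 1·7·4 + 11·2·0 + 10·5·5 + 8·10·6 = 1190 ≡ 7.
  α_i^2 mod 13 = [3, 10, 4, 12, 9].
  S_2 = Σ v_i α_i^2 r_i = 9·3·12 + 1·10·4 + 11·4·0 + 10·12·5 + 8·9·6 = 1396 ≡ 5.
  S = (2, 7, 5) ≠ 0, so r is not a codeword (an error is present).
Step 3: locate the error. For a single error e at position i, S_ℓ = v_i·e·α_i^ℓ, so α_err = S_1/S_0.
  S_0^{−1} = 2^{−1} = 7 (mod 13), so α_err = 7·7 = 49 ≡ 10 = α_5. Error position i = 5.
  Consistency check: S_2/S_1 = 5·2 = 10 ≡ 10 = α_err ✓ (single-error assumption holds).
Step 4: error magnitude e = S_0/v_5 = S_0·∏_{j≠5}(α_5 − α_j) = 2·5 = 10 ≡ 10 (mod 13).
Step 5: correct position 5: c_5 = r_5 − e = 6 − 10 ≡ 9 (mod 13). Hence c = [12, 4, 0, 5, 9].
  Check: interpolating c through the α_i gives m(x) = 1 + 6·x (degree < 2) with m(α_i) = c_i for every i, so c is indeed a codeword.


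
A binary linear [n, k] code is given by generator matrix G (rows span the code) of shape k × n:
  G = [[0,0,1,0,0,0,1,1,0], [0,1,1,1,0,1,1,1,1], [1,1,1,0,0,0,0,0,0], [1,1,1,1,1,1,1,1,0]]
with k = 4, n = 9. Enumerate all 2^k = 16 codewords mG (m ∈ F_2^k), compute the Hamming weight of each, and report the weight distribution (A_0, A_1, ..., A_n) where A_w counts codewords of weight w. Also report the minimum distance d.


Weight distribution: A_0 = 1, A_3 = 3, A_4 = 4, A_5 = 4, A_6 = 2, A_7 = 1, A_8 = 1. Minimum distance d = 3.

Enumerate all 2^4 = 16 messages m ∈ F_2^4.
For each, compute codeword c = mG in F_2^9, then tally its weight.
  m = 0000 → c = 000000000, weight = 0.
  m = 1000 → c = 001000110, weight = 3.
  m = 0100 → c = 011101111, weight = 7.
  m = 1100 → c = 010101001, weight = 4.
  m = 0010 → c = 111000000, weight = 3.
  m = 1010 → c = 110000110, weight = 4.
  m = 0110 → c = 100101111, weight = 6.
  m = 1110 → c = 101101001, weight = 5.
  m = 0001 → c = 111111110, weight = 8.
  m = 1001 → c = 110111000, weight = 5.
  m = 0101 → c = 100010001, weight = 3.
  m = 1101 → c = 101010111, weight = 6.
  m = 0011 → c = 000111110, weight = 5.
  m = 1011 → c = 001111000, weight = 4.
  m = 0111 → c = 011010001, weight = 4.
  m = 1111 → c = 010010111, weight = 5.
Tally weights:
  weight 0: 1 codewords.
  weight 3: 3 codewords.
  weight 4: 4 codewords.
  weight 5: 4 codewords.
  weight 6: 2 codewords.
  weight 7: 1 codewords.
  weight 8: 1 codewords.
Minimum distance d = smallest w > 0 with A_w > 0 = 3.
Sanity: Σ A_w = 16 = 2^4 = 16 ✓.


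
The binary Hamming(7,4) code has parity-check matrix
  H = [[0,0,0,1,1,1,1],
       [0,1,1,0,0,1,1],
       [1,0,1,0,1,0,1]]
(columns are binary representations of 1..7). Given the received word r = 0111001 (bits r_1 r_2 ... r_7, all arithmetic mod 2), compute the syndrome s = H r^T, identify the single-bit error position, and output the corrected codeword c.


s = (0, 1, 0)^T, error position = 2, corrected codeword c = 0011001

Compute s = H r^T mod 2 one row at a time:
  s_1 = 1 + 0 + 0 + 1 = 2 ≡ 0 (mod 2).
  s_2 = 1 + 1 + 0 + 1 = 3 ≡ 1 (mod 2).
  s_3 = 0 + 1 + 0 + 1 = 2 ≡ 0 (mod 2).
s = (0, 1, 0)^T — this equals column 2 of H (binary 010), so error is at position 2.
Correct: flip bit 2 of r = 0111001 to get c = 0011001.


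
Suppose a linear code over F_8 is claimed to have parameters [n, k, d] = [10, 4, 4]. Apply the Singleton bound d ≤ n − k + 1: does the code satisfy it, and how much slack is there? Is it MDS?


Singleton RHS = n − k + 1 = 7, slack = 3, bound satisfied, not MDS.

Singleton bound: d ≤ n − k + 1.
Here n = 10, k = 4, so n − k + 1 = 7.
Given d = 4, check d ≤ 7: YES.
Slack = (n − k + 1) − d = 3.
The code is NOT MDS (slack = 3 > 0).
Description: the claimed parameters are [10, 4, 4]_8; such a code would be non-MDS.


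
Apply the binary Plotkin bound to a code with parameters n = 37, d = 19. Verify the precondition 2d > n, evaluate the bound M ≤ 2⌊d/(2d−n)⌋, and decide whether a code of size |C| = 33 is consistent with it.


Plotkin bound M ≤ 38; given |C| = 33 ≤ bound (satisfied).

Check applicability: 2d = 38, n = 37.
2d − n = 1 > 0, so Plotkin applies.
Compute d/(2d−n) = 19/1 ≈ 19.0000.
⌊d/(2d−n)⌋ = 19.
Plotkin bound: M ≤ 2·19 = 38.
Given |C| = 33, check: satisfied.
This |C| is below the Plotkin bound.


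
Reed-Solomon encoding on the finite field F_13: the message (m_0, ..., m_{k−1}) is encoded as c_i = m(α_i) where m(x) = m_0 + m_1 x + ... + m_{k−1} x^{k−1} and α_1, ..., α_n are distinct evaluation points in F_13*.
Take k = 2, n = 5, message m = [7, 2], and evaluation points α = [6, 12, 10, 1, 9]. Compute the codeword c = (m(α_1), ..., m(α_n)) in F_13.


c = [6, 5, 1, 9, 12]

Message polynomial: m(x) = 7 + 2·x (mod 13).
For each evaluation point α_i, compute m(α_i) mod 13:
  α_1 = 6: Horner steps 2 → 6, so m(6) = 6.
  α_2 = 12: Horner steps 2 → 5, so m(12) = 5.
  α_3 = 10: Horner steps 2 → 1, so m(10) = 1.
  α_4 = 1: Horner steps 2 → 9, so m(1) = 9.
  α_5 = 9: Horner steps 2 → 12, so m(9) = 12.
Codeword c = [6, 5, 1, 9, 12] ∈ F_13^5.


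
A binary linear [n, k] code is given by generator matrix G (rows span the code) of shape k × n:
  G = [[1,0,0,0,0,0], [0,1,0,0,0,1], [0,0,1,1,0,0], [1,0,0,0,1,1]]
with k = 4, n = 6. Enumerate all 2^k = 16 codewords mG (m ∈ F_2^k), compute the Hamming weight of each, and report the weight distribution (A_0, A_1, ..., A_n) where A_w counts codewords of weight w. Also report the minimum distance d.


Weight distribution: A_0 = 1, A_1 = 1, A_2 = 4, A_3 = 4, A_4 = 3, A_5 = 3. Minimum distance d = 1.

Enumerate all 2^4 = 16 messages m ∈ F_2^4.
For each, compute codeword c = mG in F_2^6, then tally its weight.
  m = 0000 → c = 000000, weight = 0.
  m = 1000 → c = 100000, weight = 1.
  m = 0100 → c = 010001, weight = 2.
  m = 1100 → c = 110001, weight = 3.
  m = 0010 → c = 001100, weight = 2.
  m = 1010 → c = 101100, weight = 3.
  m = 0110 → c = 011101, weight = 4.
  m = 1110 → c = 111101, weight = 5.
  m = 0001 → c = 100011, weight = 3.
  m = 1001 → c = 000011, weight = 2.
  m = 0101 → c = 110010, weight = 3.
  m = 1101 → c = 010010, weight = 2.
  m = 0011 → c = 101111, weight = 5.
  m = 1011 → c = 001111, weight = 4.
  m = 0111 → c = 111110, weight = 5.
  m = 1111 → c = 011110, weight = 4.
Tally weights:
  weight 0: 1 codewords.
  weight 1: 1 codewords.
  weight 2: 4 codewords.
  weight 3: 4 codewords.
  weight 4: 3 codewords.
  weight 5: 3 codewords.
Minimum distance d = smallest w > 0 with A_w > 0 = 1.
Sanity: Σ A_w = 16 = 2^4 = 16 ✓.


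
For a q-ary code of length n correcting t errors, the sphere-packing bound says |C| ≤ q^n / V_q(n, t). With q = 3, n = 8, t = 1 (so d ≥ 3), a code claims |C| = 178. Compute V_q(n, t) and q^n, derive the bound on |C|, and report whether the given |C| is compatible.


V_q(n, t) = 17, q^n = 6561, Hamming bound = 385, |C| = 178 ≤ bound (satisfied).

Step 1: Compute V_q(n, t) = Σ_{j=0}^1 C(n, j) (q−1)^j.
  j = 0: C(8,0)·(2)^0 = 1·1 = 1.
  j = 1: C(8,1)·(2)^1 = 8·2 = 16.
  V_q(n, t) = 1 + 16 = 17.
Step 2: q^n = 3^8 = 6561.
Step 3: Hamming bound ⌊q^n / V_q(n,t)⌋ = ⌊6561/17⌋ = 385.
Step 4: Compare |C| = 178 to 385: satisfied.
The claimed |C| lies below the Hamming bound.


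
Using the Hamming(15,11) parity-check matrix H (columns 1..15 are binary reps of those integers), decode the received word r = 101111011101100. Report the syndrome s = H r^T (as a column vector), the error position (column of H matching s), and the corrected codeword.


s = (1, 1, 1, 1)^T, error position = 15, corrected codeword c = 101111011101101

Compute s = H r^T mod 2 one row at a time:
  s_1 = 1 + 1 + 1 + 0 + 1 + 1 + 0 + 0 = 5 ≡ 1 (mod 2).
  s_2 = 1 + 1 + 1 + 0 + 1 + 1 + 0 + 0 = 5 ≡ 1 (mod 2).
  s_3 = 0 + 1 + 1 + 0 + 1 + 0 + 0 + 0 = 3 ≡ 1 (mod 2).
  s_4 = 1 + 1 + 1 + 0 + 1 + 0 + 1 + 0 = 5 ≡ 1 (mod 2).
s = (1, 1, 1, 1)^T — this equals column 15 of H (binary 1111), so error is at position 15.
Correct: flip bit 15 of r = 101111011101100 to get c = 101111011101101.


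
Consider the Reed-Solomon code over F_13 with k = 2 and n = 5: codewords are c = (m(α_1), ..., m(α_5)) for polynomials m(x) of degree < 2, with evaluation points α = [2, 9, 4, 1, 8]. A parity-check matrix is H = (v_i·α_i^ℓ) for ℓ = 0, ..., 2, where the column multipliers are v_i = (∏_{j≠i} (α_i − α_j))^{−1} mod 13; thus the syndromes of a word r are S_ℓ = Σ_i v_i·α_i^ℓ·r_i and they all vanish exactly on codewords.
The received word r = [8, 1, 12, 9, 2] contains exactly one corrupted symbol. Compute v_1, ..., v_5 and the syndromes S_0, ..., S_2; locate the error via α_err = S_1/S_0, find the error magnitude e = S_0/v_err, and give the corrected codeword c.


S = (2, 8, 6), error at position 3, error magnitude e = 6, c = [8, 1, 6, 9, 2].

Step 1: column multipliers v_i = (∏_{j≠i}(α_i − α_j))^{−1} mod 13.
  i = 1 (α = 2): (2−9)(2−4)(2−1)(2−8) = (−7)·(−2)·1·(−6) = −84 ≡ 7, so v_1 = 7^{−1} = 2 (mod 13).
  i = 2 (α = 9): (9−2)(9−4)(9−1)(9−8) = 7·5·8·1 = 280 ≡ 7, so v_2 = 7^{−1} = 2 (mod 13).
  i = 3 (α = 4): (4−2)(4−9)(4−1)(4−8) = 2·(−5)·3·(−4) = 120 ≡ 3, so v_3 = 3^{−1} = 9 (mod 13).
  i = 4 (α = 1): (1−2)(1−9)(1−4)(1−8) = (−1)·(−8)·(−3)·(−7) = 168 ≡ 12, so v_4 = 12^{−1} = 12 (mod 13).
  i = 5 (α = 8): (8−2)(8−9)(8−4)(8−1) = 6·(−1)·4·7 = −168 ≡ 1, so v_5 = 1^{−1} = 1 (mod 13).
  v = [2, 2, 9, 12, 1].
Step 2: syndromes of r = [8, 1, 12, 9, 2] (all sums mod 13).
  S_0 = Σ v_i r_i = 2·8 + 2·1 + 9·12 + 12·9 + 1·2 = 236 ≡ 2.
  S_1 = Σ v_i α_i r_i = 2·2·8 + 2·9·1 + 9·4·12 + 12·1·9 + 1·8·2 = 606 ≡ 8.
  α_i^2 mod 13 = [4, 3, 3, 1, 12].
  S_2 = Σ v_i α_i^2 r_i = 2·4·8 + 2·3·1 + 9·3·12 + 12·1·9 + 1·12·2 = 526 ≡ 6.
  S = (2, 8, 6) ≠ 0, so r is not a codeword (an error is present).
Step 3: locate the error. For a single error e at position i, S_ℓ = v_i·e·α_i^ℓ, so α_err = S_1/S_0.
  S_0^{−1} = 2^{−1} = 7 (mod 13), so α_err = 8·7 = 56 ≡ 4 = α_3. Error position i = 3.
  Consistency check: S_2/S_1 = 6·5 = 30 ≡ 4 = α_err ✓ (single-error assumption holds).
Step 4: error magnitude e = S_0/v_3 = S_0·∏_{j≠3}(α_3 − α_j) = 2·3 = 6 ≡ 6 (mod 13).
Step 5: correct position 3: c_3 = r_3 − e = 12 − 6 ≡ 6 (mod 13). Hence c = [8, 1, 6, 9, 2].
  Check: interpolating c through the α_i gives m(x) = 10 + 12·x (degree < 2) with m(α_i) = c_i for every i, so c is indeed a codeword.


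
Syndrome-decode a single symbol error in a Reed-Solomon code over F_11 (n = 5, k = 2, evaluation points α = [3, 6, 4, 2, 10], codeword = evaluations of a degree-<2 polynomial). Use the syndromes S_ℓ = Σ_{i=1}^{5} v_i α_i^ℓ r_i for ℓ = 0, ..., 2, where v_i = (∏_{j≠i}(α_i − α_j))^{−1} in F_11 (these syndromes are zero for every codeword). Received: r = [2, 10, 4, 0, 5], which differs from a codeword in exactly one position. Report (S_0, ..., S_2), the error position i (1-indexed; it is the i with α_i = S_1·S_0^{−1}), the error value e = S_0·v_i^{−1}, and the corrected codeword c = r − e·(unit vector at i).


S = (8, 4, 2), error at position 2, error magnitude e = 2, c = [2, 8, 4, 0, 5].

Step 1: column multipliers v_i = (∏_{j≠i}(α_i − α_j))^{−1} mod 11.
  i = 1 (α = 3): (3−6)(3−4)(3−2)(3−10) = (−3)·(−1)·1·(−7) = −21 ≡ 1, so v_1 = 1^{−1} = 1 (mod 11).
  i = 2 (α = 6): (6−3)(6−4)(6−2)(6−10) = 3·2·4·(−4) = −96 ≡ 3, so v_2 = 3^{−1} = 4 (mod 11).
  i = 3 (α = 4): (4−3)(4−6)(4−2)(4−10) = 1·(−2)·2·(−6) = 24 ≡ 2, so v_3 = 2^{−1} = 6 (mod 11).
  i = 4 (α = 2): (2−3)(2−6)(2−4)(2−10) = (−1)·(−4)·(−2)·(−8) = 64 ≡ 9, so v_4 = 9^{−1} = 5 (mod 11).
  i = 5 (α = 10): (10−3)(10−6)(10−4)(10−2) = 7·4·6·8 = 1344 ≡ 2, so v_5 = 2^{−1} = 6 (mod 11).
  v = [1, 4, 6, 5, 6].
Step 2: syndromes of r = [2, 10, 4, 0, 5] (all sums mod 11).
  S_0 = Σ v_i r_i = 1·2 + 4·10 + 6·4 + 5·0 + 6·5 = 96 ≡ 8.
  S_1 = Σ v_i α_i r_i = 1·3·2 + 4·6·10 + 6·4·4 + 5·2·0 + 6·10·5 = 642 ≡ 4.
  α_i^2 mod 11 = [9, 3, 5, 4, 1].
  S_2 = Σ v_i α_i^2 r_i = 1·9·2 + 4·3·10 + 6·5·4 + 5·4·0 + 6·1·5 = 288 ≡ 2.
  S = (8, 4, 2) ≠ 0, so r is not a codeword (an error is present).
Step 3: locate the error. For a single error e at position i, S_ℓ = v_i·e·α_i^ℓ, so α_err = S_1/S_0.
  S_0^{−1} = 8^{−1} = 7 (mod 11), so α_err = 4·7 = 28 ≡ 6 = α_2. Error position i = 2.
  Consistency check: S_2/S_1 = 2·3 = 6 ≡ 6 = α_err ✓ (single-error assumption holds).
Step 4: error magnitude e = S_0/v_2 = S_0·∏_{j≠2}(α_2 − α_j) = 8·3 = 24 ≡ 2 (mod 11).
Step 5: correct position 2: c_2 = r_2 − e = 10 − 2 ≡ 8 (mod 11). Hence c = [2, 8, 4, 0, 5].
  Check: interpolating c through the α_i gives m(x) = 7 + 2·x (degree < 2) with m(α_i) = c_i for every i, so c is indeed a codeword.
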